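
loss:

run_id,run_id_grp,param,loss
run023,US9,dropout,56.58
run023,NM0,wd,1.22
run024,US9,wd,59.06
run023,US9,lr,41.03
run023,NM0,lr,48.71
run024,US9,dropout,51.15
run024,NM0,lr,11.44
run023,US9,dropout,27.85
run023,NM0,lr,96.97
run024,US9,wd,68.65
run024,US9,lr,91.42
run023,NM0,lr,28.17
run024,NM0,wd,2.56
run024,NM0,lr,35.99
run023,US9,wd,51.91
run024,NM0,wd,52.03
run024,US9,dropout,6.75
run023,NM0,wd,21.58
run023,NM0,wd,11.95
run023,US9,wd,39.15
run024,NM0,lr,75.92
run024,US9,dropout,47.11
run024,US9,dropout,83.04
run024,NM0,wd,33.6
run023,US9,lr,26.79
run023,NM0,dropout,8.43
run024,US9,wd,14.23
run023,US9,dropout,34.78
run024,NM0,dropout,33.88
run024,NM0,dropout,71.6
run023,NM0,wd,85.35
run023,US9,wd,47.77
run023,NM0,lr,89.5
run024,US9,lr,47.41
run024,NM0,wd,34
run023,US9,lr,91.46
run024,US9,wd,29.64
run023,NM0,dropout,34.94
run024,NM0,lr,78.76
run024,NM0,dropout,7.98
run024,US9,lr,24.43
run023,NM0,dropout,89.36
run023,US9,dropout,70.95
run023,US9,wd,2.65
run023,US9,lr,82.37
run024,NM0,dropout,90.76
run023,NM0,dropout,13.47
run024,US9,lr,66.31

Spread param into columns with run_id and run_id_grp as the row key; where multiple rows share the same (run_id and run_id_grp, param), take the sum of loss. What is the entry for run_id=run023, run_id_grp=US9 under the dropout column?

190.16

Rows with run_id=run023, run_id_grp=US9 and param=dropout: loss values are 56.58, 27.85, 34.78, 70.95.
56.58 + 27.85 + 34.78 + 70.95 = 190.16.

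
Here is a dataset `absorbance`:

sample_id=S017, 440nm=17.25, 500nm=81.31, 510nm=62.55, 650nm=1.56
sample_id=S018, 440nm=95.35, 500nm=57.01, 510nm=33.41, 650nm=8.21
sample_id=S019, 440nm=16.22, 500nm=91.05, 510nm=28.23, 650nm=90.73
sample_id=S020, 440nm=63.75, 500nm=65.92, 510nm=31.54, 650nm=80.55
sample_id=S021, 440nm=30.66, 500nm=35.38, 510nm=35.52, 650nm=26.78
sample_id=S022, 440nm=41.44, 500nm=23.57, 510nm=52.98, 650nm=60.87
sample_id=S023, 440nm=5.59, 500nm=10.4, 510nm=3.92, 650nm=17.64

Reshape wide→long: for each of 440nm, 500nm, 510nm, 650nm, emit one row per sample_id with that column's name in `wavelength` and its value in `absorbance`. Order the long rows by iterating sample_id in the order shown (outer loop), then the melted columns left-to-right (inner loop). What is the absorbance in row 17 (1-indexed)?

28 rows total (7 × 4). Row 17: index ⌊(17-1)/4⌋ = 4 into sample_id → S021; (17-1) mod 4 = 0 into the melted columns → 440nm.
So row 17 is (S021, 440nm, 30.66); absorbance = 30.66.

30.66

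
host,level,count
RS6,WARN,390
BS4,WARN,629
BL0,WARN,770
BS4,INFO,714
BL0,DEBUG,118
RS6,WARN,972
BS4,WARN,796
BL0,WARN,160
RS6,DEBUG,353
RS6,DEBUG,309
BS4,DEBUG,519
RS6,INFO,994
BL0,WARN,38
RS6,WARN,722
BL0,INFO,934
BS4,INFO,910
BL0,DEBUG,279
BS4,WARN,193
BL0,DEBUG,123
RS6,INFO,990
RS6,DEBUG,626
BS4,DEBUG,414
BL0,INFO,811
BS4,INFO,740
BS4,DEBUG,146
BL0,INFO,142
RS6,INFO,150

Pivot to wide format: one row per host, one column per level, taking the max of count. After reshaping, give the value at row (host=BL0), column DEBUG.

279

Rows with host=BL0 and level=DEBUG: count values are 118, 279, 123.
max(118, 279, 123) = 279.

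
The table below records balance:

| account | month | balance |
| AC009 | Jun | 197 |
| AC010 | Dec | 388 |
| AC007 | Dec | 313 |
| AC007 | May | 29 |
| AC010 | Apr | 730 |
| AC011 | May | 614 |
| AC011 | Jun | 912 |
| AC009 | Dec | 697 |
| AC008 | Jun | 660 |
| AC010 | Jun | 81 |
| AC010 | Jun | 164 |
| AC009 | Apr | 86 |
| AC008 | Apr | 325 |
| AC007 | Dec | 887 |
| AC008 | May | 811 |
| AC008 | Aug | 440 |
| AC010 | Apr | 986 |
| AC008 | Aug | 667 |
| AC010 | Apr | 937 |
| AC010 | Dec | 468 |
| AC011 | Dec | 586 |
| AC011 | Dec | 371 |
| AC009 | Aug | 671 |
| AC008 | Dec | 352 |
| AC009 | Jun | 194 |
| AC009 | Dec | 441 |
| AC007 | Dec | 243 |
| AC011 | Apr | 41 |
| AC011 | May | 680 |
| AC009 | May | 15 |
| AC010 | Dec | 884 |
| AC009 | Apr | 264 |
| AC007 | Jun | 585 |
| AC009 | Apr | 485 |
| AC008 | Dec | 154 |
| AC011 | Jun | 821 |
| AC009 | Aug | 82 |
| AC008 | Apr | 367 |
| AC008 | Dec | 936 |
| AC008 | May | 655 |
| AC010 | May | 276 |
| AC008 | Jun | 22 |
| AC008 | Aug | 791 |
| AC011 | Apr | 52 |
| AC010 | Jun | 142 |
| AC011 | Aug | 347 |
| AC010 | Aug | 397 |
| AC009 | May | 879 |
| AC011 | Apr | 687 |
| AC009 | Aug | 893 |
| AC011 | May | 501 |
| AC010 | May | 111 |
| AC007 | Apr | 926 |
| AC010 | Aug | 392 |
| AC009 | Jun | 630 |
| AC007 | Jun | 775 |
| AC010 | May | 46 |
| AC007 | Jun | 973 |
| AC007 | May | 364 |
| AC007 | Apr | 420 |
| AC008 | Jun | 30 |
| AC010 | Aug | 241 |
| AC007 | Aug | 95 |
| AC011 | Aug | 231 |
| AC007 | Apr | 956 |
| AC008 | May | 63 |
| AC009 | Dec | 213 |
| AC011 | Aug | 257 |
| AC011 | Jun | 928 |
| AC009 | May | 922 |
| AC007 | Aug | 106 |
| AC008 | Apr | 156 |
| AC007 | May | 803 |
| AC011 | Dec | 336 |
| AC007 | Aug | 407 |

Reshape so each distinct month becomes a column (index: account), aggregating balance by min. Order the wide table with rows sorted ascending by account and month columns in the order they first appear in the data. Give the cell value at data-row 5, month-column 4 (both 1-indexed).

41

With rows sorted ascending by account, row 5 is account=AC011. month columns in first-appearance order: Jun, Dec, May, Apr, Aug; column 4 is Apr.
Long rows with account=AC011, month=Apr: min(41, 52, 687) = 41.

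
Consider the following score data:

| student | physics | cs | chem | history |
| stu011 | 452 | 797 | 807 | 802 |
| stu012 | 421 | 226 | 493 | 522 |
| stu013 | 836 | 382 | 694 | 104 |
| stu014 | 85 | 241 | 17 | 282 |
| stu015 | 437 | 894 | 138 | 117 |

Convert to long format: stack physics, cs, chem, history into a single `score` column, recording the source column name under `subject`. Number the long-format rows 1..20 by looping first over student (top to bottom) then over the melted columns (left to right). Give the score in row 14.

241

20 rows total (5 × 4). Row 14: index ⌊(14-1)/4⌋ = 3 into student → stu014; (14-1) mod 4 = 1 into the melted columns → cs.
So row 14 is (stu014, cs, 241); score = 241.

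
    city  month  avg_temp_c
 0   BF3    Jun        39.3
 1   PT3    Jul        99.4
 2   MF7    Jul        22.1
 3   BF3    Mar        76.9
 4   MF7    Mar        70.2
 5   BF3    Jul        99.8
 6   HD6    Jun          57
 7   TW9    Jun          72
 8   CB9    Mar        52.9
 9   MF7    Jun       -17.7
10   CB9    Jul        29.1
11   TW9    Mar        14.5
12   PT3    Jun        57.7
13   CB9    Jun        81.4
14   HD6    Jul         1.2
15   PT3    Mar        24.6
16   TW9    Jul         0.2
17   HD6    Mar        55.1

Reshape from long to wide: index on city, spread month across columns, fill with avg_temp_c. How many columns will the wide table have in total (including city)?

4

1 column for city plus 3 distinct month values → 4 columns.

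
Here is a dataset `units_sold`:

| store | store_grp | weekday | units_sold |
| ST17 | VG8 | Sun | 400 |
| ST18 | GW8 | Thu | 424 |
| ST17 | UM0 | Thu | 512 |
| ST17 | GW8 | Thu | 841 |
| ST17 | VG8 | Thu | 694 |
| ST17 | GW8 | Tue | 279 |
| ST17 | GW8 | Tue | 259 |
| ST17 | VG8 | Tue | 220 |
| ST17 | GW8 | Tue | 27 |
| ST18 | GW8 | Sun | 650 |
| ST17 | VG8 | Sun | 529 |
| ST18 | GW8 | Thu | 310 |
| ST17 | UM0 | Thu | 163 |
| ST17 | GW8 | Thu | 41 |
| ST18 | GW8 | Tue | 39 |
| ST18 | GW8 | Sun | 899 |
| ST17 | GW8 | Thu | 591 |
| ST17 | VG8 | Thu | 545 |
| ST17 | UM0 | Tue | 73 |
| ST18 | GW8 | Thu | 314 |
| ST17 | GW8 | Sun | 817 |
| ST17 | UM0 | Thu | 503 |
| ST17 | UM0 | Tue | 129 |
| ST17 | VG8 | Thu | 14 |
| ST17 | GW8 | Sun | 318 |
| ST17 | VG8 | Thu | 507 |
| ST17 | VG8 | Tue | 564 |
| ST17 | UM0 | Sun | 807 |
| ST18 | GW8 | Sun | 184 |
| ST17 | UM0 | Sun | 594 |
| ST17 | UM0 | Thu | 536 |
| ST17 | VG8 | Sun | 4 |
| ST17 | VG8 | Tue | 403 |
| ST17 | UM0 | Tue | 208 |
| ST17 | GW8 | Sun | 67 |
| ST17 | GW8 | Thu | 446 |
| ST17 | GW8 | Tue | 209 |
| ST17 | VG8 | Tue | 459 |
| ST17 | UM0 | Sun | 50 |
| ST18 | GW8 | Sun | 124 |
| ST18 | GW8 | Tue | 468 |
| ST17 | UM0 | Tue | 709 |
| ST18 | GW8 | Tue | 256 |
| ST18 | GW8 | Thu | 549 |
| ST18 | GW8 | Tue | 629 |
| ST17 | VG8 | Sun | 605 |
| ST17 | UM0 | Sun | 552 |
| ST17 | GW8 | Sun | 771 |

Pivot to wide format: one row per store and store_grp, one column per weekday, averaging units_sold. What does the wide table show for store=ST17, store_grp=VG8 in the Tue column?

411.50

Rows with store=ST17, store_grp=VG8 and weekday=Tue: units_sold values are 220, 564, 403, 459.
(220 + 564 + 403 + 459) / 4 = 411.50.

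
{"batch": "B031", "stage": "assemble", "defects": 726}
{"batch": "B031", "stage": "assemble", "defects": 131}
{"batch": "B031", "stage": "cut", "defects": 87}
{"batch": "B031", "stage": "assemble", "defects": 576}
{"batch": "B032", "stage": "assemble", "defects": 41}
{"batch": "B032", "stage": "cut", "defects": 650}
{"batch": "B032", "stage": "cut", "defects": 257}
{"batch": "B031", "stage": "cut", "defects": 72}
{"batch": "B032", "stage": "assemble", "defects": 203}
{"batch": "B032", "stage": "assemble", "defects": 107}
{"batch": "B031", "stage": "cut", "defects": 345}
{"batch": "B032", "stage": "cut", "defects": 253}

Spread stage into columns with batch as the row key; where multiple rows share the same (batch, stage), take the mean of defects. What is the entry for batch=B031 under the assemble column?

477.67

Rows with batch=B031 and stage=assemble: defects values are 726, 131, 576.
(726 + 131 + 576) / 3 = 477.67.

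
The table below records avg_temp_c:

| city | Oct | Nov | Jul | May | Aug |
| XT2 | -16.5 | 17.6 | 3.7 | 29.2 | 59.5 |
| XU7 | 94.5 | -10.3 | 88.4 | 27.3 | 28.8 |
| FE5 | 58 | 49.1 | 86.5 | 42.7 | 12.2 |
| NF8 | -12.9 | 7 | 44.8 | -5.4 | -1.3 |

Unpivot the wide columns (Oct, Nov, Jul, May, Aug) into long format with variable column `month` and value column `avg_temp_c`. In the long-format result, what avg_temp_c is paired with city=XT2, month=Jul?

Unpivoting turns each (city, wide-column) pair into one long row.
The wide cell at row XT2, column Jul holds 3.7, so the long row (XT2, Jul) has avg_temp_c=3.7.

3.7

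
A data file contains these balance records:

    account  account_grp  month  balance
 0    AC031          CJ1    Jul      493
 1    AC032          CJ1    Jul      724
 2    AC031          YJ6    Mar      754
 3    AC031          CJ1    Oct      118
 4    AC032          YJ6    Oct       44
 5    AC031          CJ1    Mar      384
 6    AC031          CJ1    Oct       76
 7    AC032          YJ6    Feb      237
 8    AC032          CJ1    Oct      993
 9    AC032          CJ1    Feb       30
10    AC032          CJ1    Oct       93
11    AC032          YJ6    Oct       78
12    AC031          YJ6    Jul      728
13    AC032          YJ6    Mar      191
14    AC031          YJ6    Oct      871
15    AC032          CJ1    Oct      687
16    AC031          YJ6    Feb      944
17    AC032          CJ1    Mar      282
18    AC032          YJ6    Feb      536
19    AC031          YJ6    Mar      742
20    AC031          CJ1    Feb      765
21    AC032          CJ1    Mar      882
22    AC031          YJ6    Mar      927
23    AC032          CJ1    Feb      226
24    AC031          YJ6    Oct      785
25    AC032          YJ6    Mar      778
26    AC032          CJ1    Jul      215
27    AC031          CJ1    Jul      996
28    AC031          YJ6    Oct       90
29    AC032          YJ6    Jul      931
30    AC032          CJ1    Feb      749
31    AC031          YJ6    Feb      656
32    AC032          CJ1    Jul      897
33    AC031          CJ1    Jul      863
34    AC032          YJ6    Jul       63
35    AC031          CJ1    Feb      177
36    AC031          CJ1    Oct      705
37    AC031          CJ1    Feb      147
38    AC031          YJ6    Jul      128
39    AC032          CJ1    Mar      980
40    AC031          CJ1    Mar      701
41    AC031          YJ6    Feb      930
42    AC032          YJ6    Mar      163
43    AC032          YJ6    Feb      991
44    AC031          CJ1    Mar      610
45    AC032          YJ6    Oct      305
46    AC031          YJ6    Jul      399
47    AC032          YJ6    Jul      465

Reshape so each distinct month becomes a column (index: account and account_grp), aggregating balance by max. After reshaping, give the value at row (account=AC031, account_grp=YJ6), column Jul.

Rows with account=AC031, account_grp=YJ6 and month=Jul: balance values are 728, 128, 399.
max(728, 128, 399) = 728.

728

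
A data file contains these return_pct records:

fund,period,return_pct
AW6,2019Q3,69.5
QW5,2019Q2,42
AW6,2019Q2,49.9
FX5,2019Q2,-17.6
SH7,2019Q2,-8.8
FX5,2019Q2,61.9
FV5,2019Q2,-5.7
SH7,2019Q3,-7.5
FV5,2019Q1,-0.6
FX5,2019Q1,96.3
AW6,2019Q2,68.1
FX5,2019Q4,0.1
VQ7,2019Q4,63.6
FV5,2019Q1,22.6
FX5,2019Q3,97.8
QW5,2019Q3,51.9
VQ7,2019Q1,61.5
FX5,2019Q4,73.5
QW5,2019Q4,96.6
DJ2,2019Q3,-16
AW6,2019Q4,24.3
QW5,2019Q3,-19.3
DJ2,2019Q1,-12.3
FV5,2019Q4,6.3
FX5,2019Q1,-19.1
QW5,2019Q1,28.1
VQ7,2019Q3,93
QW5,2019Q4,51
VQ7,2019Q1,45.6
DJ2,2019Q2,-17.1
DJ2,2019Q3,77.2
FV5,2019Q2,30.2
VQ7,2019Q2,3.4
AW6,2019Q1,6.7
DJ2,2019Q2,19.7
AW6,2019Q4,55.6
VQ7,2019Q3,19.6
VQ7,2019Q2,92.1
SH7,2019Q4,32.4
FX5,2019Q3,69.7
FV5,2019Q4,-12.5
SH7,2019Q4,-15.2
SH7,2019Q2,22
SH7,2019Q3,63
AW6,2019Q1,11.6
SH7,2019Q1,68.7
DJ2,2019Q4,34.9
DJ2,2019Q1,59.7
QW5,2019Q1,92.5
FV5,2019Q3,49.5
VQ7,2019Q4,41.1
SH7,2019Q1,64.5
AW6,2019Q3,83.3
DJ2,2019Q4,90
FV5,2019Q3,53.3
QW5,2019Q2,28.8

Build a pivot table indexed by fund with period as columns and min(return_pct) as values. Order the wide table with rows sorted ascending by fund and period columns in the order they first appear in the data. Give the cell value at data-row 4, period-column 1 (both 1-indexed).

69.7

With rows sorted ascending by fund, row 4 is fund=FX5. period columns in first-appearance order: 2019Q3, 2019Q2, 2019Q1, 2019Q4; column 1 is 2019Q3.
Long rows with fund=FX5, period=2019Q3: min(97.8, 69.7) = 69.7.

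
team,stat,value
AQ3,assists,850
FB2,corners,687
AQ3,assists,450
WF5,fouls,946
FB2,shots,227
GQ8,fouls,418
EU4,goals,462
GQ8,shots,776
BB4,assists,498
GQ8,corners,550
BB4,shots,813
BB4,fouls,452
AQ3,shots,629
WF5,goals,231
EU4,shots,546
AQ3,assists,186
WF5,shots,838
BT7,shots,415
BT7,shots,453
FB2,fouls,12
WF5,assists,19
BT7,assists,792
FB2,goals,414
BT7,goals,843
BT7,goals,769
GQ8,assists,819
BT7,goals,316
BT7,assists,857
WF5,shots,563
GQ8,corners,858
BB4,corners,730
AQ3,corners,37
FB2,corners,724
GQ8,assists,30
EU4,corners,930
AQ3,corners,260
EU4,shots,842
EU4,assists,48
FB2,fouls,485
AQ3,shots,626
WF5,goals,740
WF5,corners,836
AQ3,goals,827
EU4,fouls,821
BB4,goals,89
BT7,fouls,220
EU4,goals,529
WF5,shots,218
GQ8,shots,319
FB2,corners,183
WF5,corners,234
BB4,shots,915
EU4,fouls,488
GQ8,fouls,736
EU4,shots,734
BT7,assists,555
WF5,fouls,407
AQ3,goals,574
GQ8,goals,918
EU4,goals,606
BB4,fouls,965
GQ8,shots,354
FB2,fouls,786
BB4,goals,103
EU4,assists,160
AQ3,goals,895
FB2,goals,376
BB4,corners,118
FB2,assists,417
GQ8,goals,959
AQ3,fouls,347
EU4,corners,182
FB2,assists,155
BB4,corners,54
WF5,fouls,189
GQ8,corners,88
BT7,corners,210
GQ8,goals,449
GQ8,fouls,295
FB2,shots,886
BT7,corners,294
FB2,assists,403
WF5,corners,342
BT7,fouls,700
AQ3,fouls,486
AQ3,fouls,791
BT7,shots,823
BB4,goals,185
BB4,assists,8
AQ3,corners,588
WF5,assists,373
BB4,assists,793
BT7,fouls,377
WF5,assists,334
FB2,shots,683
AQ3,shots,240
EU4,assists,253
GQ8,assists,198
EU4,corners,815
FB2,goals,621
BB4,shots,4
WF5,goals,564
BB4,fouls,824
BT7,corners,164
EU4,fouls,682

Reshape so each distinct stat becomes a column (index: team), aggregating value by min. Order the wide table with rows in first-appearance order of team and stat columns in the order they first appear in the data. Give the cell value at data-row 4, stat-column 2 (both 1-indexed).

88

With rows in first-appearance order of team, row 4 is team=GQ8. stat columns in first-appearance order: assists, corners, fouls, shots, goals; column 2 is corners.
Long rows with team=GQ8, stat=corners: min(550, 858, 88) = 88.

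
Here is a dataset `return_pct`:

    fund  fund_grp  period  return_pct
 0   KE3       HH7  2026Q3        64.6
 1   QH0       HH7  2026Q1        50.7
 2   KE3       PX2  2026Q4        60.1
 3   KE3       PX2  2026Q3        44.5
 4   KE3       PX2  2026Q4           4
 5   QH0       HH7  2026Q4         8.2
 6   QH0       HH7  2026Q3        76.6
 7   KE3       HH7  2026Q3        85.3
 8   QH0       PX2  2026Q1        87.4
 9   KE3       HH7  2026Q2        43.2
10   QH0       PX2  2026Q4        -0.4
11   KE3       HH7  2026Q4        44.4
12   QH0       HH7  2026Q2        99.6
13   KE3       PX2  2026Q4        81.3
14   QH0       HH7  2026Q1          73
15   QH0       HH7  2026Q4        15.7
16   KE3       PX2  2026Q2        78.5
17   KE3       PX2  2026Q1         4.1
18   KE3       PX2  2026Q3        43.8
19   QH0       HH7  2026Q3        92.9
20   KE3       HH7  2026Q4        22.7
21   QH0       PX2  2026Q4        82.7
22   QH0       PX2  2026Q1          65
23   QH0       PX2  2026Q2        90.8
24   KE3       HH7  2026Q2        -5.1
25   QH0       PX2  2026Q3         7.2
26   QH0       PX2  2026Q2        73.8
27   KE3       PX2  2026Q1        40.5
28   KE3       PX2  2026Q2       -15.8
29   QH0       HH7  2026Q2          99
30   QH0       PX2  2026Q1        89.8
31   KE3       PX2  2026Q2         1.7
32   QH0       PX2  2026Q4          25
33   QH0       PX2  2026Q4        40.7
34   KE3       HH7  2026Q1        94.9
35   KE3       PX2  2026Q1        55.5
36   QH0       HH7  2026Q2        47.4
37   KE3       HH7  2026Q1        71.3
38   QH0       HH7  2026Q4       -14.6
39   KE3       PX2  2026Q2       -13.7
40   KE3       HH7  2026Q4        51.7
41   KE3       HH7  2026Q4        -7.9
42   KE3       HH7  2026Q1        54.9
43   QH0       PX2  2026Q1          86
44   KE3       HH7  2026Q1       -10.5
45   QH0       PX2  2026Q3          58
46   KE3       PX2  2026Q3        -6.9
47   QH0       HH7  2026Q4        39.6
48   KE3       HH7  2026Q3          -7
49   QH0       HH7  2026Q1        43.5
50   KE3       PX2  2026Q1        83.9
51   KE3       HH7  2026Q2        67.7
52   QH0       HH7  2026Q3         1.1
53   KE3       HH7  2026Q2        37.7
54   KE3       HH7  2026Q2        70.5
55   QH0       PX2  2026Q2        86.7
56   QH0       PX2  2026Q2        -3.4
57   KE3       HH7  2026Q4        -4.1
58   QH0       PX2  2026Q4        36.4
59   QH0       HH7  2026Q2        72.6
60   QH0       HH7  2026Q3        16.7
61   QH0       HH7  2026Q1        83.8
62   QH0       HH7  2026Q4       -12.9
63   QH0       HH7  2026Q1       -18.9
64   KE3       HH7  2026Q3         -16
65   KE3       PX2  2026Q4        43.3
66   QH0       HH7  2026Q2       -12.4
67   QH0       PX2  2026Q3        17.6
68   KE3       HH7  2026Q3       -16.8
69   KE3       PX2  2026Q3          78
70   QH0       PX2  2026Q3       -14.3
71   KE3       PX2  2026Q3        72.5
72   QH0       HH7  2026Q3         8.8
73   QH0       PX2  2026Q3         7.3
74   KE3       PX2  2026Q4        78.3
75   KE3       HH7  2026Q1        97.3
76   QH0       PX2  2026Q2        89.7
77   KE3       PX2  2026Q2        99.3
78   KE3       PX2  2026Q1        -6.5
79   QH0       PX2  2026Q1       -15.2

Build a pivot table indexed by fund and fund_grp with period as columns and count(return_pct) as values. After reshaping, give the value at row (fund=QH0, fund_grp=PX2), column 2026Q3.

5

Rows with fund=QH0, fund_grp=PX2 and period=2026Q3: return_pct values are 7.2, 58, 17.6, -14.3, 7.3.
5 rows match — count = 5.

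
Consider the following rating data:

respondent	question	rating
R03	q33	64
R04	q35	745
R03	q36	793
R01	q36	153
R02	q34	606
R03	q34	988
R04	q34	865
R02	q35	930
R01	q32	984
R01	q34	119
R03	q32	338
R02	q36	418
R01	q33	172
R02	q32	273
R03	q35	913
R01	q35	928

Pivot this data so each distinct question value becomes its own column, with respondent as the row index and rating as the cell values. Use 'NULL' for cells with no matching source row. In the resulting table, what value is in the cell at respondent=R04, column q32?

No long-format row has respondent=R04 and question=q32, so the cell is NULL.

NULL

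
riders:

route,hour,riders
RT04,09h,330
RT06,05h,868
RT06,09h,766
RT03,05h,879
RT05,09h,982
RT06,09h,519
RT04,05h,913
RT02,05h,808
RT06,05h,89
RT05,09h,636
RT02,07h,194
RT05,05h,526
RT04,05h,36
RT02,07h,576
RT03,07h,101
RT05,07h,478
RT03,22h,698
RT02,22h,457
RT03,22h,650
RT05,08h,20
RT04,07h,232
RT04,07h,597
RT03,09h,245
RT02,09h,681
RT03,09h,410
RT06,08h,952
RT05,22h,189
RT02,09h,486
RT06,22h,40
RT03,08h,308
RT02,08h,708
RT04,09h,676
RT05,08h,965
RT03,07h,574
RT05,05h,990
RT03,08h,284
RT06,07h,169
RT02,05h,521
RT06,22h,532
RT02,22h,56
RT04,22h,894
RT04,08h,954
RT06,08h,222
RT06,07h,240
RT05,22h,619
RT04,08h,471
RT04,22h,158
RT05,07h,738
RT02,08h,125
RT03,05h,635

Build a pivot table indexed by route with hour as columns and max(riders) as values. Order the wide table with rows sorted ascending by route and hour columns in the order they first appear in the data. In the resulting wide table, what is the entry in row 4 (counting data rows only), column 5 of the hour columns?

965

With rows sorted ascending by route, row 4 is route=RT05. hour columns in first-appearance order: 09h, 05h, 07h, 22h, 08h; column 5 is 08h.
Long rows with route=RT05, hour=08h: max(20, 965) = 965.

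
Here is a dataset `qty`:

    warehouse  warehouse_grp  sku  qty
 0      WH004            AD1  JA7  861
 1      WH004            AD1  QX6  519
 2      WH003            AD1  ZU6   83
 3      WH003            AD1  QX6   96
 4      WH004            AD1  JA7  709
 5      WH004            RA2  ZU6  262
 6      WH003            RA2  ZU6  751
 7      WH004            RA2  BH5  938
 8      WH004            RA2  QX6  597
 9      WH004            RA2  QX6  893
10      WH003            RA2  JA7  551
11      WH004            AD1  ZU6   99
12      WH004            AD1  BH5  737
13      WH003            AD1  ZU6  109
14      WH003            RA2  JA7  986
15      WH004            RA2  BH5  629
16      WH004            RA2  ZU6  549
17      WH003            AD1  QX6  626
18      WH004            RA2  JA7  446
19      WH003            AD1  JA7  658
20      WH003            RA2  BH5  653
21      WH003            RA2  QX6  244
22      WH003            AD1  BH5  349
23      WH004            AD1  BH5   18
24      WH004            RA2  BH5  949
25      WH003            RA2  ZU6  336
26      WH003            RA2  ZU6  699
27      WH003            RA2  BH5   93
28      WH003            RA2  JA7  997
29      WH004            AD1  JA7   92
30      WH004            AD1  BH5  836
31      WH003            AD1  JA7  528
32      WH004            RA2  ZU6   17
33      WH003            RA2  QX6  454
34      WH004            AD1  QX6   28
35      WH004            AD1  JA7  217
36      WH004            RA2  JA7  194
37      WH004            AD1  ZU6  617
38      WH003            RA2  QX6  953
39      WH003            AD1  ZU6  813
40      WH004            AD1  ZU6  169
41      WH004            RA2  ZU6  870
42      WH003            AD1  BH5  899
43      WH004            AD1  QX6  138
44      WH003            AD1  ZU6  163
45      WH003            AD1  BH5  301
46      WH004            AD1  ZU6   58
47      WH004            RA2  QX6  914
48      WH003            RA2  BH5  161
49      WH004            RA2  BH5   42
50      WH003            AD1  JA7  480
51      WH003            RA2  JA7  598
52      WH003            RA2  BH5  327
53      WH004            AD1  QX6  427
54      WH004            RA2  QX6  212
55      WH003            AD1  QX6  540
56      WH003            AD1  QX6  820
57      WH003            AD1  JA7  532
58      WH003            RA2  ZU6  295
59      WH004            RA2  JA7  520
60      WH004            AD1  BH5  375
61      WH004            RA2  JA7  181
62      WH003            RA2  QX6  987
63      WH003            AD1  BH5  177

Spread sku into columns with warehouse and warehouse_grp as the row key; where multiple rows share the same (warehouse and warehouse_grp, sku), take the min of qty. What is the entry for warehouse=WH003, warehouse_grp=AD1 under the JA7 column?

480

Rows with warehouse=WH003, warehouse_grp=AD1 and sku=JA7: qty values are 658, 528, 480, 532.
min(658, 528, 480, 532) = 480.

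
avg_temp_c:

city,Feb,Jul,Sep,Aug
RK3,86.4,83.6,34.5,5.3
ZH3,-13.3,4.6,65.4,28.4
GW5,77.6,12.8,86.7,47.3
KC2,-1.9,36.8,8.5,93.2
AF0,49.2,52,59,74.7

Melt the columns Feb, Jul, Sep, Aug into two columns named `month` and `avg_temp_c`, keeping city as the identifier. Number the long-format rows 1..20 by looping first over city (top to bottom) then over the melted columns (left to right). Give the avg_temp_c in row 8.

28.4

20 rows total (5 × 4). Row 8: index ⌊(8-1)/4⌋ = 1 into city → ZH3; (8-1) mod 4 = 3 into the melted columns → Aug.
So row 8 is (ZH3, Aug, 28.4); avg_temp_c = 28.4.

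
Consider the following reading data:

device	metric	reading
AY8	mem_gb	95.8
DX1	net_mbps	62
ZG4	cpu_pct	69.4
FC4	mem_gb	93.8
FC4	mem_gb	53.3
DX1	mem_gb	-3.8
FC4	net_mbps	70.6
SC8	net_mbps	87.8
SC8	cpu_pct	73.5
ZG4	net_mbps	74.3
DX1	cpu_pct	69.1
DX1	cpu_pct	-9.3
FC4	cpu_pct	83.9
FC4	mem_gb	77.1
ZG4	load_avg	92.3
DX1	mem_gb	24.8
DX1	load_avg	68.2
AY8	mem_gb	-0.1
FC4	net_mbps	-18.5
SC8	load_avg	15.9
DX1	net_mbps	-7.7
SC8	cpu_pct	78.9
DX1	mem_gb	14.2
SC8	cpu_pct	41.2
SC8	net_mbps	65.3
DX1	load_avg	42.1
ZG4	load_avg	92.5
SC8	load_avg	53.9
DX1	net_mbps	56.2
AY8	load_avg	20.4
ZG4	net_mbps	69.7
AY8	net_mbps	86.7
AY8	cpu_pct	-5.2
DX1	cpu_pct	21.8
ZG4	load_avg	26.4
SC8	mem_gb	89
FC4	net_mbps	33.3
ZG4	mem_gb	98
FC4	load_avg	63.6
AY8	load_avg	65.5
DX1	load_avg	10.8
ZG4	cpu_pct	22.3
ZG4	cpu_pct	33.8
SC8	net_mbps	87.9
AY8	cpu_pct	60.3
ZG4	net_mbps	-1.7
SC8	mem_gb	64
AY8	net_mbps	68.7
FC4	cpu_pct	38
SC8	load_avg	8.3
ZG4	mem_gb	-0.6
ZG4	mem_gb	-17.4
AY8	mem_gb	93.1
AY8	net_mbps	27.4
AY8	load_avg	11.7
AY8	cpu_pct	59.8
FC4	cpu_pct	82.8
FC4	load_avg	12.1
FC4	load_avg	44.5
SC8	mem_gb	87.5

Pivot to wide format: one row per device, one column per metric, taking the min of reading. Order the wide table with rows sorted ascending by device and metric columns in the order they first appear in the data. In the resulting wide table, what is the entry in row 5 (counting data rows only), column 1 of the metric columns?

With rows sorted ascending by device, row 5 is device=ZG4. metric columns in first-appearance order: mem_gb, net_mbps, cpu_pct, load_avg; column 1 is mem_gb.
Long rows with device=ZG4, metric=mem_gb: min(98, -0.6, -17.4) = -17.4.

-17.4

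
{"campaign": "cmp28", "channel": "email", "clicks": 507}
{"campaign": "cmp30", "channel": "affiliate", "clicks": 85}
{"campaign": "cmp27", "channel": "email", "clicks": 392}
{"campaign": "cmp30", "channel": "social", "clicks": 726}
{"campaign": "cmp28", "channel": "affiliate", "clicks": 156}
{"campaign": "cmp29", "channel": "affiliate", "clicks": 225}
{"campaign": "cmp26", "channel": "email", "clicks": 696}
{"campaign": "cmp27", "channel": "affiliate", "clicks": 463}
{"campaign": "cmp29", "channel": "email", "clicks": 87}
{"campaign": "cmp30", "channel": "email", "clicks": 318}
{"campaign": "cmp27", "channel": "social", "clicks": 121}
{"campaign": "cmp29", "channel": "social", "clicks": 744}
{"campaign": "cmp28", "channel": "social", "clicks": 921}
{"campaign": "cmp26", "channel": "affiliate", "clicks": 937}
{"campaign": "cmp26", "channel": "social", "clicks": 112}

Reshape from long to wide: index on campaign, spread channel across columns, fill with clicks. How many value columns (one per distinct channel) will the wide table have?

3 distinct channel values: affiliate, email, social.

3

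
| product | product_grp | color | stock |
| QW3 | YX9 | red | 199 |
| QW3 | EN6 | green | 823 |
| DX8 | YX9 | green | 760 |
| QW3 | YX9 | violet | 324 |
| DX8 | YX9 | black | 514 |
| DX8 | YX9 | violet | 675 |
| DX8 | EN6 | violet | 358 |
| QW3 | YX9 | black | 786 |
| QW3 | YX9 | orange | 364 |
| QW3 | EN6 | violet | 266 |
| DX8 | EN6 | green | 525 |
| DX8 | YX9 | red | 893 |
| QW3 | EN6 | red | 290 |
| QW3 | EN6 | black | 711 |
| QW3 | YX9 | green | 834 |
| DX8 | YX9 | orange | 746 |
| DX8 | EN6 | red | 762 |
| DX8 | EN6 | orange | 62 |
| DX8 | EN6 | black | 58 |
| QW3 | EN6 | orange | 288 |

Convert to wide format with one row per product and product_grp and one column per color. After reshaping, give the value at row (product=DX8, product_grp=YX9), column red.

Wide layout: rows indexed by product and product_grp, columns are the 5 distinct color values (red, green, violet, black, orange).
Cell (product=DX8, product_grp=YX9, color=red) draws from the long row where product=DX8, product_grp=YX9 and color=red, which has stock=893.

893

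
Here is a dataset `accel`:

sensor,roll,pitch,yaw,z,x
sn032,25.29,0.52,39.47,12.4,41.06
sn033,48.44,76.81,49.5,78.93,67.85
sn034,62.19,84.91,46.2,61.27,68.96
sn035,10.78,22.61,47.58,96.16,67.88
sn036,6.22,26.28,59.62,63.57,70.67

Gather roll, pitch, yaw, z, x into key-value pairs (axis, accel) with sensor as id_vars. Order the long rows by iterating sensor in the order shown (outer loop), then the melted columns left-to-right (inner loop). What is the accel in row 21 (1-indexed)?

6.22

25 rows total (5 × 5). Row 21: index ⌊(21-1)/5⌋ = 4 into sensor → sn036; (21-1) mod 5 = 0 into the melted columns → roll.
So row 21 is (sn036, roll, 6.22); accel = 6.22.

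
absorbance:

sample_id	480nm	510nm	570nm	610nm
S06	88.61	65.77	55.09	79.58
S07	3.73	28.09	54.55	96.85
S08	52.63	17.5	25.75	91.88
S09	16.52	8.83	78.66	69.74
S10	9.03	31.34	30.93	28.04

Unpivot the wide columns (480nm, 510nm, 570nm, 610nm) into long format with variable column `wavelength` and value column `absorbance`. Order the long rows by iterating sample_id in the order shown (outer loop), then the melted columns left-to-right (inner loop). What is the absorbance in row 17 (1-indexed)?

20 rows total (5 × 4). Row 17: index ⌊(17-1)/4⌋ = 4 into sample_id → S10; (17-1) mod 4 = 0 into the melted columns → 480nm.
So row 17 is (S10, 480nm, 9.03); absorbance = 9.03.

9.03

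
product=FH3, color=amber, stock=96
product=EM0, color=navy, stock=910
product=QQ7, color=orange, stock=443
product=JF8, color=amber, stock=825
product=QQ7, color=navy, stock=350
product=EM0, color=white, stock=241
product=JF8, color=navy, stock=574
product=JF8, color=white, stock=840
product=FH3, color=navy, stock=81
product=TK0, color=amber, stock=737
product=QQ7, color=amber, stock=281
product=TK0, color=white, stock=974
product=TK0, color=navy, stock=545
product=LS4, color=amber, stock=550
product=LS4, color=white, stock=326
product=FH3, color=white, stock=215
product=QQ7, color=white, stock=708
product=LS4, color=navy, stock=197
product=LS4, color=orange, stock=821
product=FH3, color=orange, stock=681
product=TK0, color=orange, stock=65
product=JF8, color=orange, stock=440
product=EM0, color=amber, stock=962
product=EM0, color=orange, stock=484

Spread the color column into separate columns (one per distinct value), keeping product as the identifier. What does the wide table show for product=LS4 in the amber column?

Wide layout: rows indexed by product, columns are the 4 distinct color values (amber, navy, orange, white).
Cell (product=LS4, color=amber) draws from the long row where product=LS4 and color=amber, which has stock=550.

550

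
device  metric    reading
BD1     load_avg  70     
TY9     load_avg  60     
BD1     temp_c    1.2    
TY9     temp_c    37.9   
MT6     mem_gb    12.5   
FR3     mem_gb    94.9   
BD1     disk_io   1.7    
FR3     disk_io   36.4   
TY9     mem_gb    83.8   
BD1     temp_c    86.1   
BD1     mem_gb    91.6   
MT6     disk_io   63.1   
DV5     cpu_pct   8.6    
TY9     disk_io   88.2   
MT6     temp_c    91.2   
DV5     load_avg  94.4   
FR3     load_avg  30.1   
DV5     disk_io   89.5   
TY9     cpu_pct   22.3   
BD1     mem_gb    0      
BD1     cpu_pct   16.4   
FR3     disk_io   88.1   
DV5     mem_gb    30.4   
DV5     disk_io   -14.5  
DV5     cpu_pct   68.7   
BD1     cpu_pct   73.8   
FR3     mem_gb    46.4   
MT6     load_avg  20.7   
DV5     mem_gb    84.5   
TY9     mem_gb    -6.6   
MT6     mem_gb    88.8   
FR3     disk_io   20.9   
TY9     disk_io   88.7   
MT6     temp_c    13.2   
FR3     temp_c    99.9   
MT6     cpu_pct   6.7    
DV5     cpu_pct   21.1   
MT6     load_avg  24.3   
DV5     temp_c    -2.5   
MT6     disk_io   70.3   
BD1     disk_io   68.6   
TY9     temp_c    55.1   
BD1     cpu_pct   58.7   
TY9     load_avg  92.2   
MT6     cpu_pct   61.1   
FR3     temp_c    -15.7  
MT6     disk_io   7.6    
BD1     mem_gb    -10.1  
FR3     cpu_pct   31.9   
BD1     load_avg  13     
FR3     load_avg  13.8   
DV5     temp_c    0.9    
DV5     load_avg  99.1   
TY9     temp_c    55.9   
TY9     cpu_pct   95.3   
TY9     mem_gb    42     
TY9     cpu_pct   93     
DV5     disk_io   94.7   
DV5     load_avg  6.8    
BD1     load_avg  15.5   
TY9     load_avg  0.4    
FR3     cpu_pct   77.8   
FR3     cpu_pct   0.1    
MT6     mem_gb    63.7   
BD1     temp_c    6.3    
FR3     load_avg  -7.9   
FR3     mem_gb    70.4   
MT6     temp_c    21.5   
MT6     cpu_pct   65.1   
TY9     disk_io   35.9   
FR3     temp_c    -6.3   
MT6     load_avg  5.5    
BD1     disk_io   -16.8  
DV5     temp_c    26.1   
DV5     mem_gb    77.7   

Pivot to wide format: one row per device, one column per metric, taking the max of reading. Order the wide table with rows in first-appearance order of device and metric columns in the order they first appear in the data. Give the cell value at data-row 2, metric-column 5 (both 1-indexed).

With rows in first-appearance order of device, row 2 is device=TY9. metric columns in first-appearance order: load_avg, temp_c, mem_gb, disk_io, cpu_pct; column 5 is cpu_pct.
Long rows with device=TY9, metric=cpu_pct: max(22.3, 95.3, 93) = 95.3.

95.3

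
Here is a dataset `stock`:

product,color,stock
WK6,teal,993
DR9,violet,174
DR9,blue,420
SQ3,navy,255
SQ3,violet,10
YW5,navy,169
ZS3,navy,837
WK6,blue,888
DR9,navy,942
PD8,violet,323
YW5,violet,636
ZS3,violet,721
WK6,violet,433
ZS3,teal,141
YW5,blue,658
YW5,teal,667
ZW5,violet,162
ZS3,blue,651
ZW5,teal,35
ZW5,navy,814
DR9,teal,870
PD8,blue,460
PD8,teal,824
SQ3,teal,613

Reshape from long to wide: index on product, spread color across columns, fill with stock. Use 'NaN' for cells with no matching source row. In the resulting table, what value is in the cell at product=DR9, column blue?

420

The long row with product=DR9, color=blue has stock=420.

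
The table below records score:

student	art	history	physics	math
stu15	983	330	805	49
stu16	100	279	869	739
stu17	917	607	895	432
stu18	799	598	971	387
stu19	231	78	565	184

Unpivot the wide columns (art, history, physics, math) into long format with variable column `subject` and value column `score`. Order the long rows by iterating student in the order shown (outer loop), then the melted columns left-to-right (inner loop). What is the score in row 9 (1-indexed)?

917

20 rows total (5 × 4). Row 9: index ⌊(9-1)/4⌋ = 2 into student → stu17; (9-1) mod 4 = 0 into the melted columns → art.
So row 9 is (stu17, art, 917); score = 917.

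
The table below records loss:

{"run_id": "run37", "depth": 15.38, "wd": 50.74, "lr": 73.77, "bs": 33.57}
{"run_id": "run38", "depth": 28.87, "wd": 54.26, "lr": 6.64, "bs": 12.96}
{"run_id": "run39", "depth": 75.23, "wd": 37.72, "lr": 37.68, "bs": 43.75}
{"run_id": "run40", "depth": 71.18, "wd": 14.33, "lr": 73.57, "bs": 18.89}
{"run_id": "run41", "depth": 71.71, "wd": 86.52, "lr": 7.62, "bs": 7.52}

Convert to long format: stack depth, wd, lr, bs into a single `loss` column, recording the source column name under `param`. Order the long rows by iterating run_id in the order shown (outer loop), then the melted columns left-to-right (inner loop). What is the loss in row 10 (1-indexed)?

20 rows total (5 × 4). Row 10: index ⌊(10-1)/4⌋ = 2 into run_id → run39; (10-1) mod 4 = 1 into the melted columns → wd.
So row 10 is (run39, wd, 37.72); loss = 37.72.

37.72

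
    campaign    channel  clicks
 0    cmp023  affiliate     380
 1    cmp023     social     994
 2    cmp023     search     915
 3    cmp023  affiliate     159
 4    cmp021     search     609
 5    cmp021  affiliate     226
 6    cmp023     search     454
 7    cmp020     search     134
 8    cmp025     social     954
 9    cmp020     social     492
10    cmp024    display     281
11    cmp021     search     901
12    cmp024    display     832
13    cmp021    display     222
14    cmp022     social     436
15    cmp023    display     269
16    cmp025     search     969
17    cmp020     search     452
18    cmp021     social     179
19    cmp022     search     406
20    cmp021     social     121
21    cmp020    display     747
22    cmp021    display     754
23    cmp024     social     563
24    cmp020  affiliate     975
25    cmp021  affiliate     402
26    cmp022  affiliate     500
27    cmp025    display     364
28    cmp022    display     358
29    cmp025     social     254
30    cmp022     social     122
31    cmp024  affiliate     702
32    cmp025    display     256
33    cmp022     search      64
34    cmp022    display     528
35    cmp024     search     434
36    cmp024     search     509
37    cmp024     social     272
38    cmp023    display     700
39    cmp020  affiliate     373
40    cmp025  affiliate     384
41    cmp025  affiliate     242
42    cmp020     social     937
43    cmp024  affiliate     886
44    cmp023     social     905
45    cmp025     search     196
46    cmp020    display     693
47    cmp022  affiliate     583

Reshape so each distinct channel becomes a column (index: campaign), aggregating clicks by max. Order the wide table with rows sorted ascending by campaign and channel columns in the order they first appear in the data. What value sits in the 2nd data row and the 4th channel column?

754

With rows sorted ascending by campaign, row 2 is campaign=cmp021. channel columns in first-appearance order: affiliate, social, search, display; column 4 is display.
Long rows with campaign=cmp021, channel=display: max(222, 754) = 754.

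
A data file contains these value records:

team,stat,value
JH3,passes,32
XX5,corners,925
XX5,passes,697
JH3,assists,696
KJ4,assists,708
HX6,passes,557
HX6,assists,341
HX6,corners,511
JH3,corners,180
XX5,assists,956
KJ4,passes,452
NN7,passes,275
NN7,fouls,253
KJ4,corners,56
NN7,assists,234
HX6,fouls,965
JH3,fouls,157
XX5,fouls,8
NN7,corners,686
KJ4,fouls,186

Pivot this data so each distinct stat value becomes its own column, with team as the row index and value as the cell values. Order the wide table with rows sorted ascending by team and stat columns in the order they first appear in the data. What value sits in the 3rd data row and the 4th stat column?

186

With rows sorted ascending by team, row 3 is team=KJ4. stat columns in first-appearance order: passes, corners, assists, fouls; column 4 is fouls.
Long rows with team=KJ4, stat=fouls: value = 186.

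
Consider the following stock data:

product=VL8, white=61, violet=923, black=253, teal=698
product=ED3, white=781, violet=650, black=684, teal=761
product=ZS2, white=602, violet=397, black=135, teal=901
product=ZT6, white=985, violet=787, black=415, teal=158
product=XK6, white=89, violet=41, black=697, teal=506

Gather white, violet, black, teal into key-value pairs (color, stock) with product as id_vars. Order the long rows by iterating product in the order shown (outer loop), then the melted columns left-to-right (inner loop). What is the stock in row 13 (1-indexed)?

985

20 rows total (5 × 4). Row 13: index ⌊(13-1)/4⌋ = 3 into product → ZT6; (13-1) mod 4 = 0 into the melted columns → white.
So row 13 is (ZT6, white, 985); stock = 985.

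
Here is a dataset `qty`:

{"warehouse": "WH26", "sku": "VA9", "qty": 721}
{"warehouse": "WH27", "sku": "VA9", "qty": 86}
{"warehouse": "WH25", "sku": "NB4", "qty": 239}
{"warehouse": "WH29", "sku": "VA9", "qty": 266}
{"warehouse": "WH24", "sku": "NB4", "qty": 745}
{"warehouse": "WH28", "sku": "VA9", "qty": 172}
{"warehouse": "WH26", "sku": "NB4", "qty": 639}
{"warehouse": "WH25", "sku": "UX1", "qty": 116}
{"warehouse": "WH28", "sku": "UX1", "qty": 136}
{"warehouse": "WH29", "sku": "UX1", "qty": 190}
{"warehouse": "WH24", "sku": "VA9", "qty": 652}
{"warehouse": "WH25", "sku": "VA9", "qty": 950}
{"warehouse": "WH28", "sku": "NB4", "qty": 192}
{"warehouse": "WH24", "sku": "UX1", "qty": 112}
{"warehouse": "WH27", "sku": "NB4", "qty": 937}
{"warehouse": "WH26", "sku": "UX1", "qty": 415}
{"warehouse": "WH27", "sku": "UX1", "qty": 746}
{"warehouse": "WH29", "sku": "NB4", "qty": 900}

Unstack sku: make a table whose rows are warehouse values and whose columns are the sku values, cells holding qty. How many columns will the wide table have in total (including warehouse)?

4

1 column for warehouse plus 3 distinct sku values → 4 columns.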